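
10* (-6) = -60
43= 43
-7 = -7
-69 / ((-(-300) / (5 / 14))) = -23 / 280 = -0.08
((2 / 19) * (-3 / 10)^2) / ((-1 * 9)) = -1 / 950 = -0.00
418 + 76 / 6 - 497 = -199 / 3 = -66.33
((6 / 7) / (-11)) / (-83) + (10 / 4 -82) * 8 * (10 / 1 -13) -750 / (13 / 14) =91416942 / 83083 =1100.31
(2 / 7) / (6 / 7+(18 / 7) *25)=0.00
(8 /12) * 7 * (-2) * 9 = -84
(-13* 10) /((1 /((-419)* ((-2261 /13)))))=-9473590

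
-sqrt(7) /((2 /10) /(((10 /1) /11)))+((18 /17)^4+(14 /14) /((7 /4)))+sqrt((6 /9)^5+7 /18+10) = -50 * sqrt(7) /11+1068916 /584647+sqrt(30678) /54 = -6.95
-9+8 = -1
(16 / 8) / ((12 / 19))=19 / 6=3.17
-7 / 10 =-0.70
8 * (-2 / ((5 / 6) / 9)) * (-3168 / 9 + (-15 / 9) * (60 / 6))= 318528 / 5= 63705.60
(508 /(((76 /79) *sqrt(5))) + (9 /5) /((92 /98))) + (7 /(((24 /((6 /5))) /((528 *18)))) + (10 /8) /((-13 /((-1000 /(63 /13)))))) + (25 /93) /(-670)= 10033 *sqrt(5) /95 + 50382633494 /15047865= 3584.31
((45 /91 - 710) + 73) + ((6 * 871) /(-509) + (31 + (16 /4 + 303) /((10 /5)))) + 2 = -42638741 /92638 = -460.27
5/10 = 1/2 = 0.50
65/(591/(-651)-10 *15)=-1085/2519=-0.43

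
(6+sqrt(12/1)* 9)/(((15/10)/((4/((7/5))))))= 80/7+240* sqrt(3)/7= 70.81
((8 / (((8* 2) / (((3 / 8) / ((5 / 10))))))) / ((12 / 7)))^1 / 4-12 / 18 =-235 / 384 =-0.61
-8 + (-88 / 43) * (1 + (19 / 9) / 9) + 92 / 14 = -96430 / 24381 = -3.96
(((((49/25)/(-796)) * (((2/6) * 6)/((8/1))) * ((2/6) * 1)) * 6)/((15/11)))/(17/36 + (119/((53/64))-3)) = -1749/273475750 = -0.00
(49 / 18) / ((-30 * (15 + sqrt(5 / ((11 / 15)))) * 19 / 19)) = -539 / 86400 + 49 * sqrt(33) / 259200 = -0.01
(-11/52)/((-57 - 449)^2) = -1/1210352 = -0.00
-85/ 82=-1.04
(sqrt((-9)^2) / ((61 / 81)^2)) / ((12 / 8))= 39366 / 3721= 10.58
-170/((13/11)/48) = -6904.62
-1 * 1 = -1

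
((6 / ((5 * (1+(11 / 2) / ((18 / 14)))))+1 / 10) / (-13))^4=9354951841 / 23263113006250000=0.00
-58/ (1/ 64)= -3712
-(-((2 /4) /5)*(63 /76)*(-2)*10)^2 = -3969 /1444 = -2.75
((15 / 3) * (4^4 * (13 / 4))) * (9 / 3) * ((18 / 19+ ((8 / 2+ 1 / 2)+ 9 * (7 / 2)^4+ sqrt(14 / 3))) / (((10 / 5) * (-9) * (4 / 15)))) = -133973775 / 38 - 2600 * sqrt(42) / 3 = -3531242.30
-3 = -3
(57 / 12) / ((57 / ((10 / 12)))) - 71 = -5107 / 72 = -70.93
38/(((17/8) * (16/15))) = 285/17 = 16.76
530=530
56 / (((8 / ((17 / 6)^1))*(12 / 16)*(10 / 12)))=476 / 15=31.73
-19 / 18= -1.06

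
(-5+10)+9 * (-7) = -58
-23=-23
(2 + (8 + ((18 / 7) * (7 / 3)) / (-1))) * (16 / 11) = 64 / 11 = 5.82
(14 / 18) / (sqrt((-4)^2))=7 / 36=0.19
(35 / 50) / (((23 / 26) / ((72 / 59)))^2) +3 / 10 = 6011007 / 3682898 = 1.63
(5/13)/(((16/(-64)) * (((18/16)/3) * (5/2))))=-64/39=-1.64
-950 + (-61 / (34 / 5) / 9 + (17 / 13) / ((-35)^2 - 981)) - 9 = -465899173 / 485316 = -959.99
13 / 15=0.87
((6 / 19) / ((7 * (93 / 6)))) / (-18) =-2 / 12369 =-0.00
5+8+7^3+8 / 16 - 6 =701 / 2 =350.50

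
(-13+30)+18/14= 128/7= 18.29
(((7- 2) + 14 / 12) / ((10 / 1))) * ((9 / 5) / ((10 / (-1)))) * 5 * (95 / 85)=-0.62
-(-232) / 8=29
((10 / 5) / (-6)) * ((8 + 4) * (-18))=72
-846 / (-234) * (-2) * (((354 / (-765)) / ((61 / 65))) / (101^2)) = 11092 / 31735311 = 0.00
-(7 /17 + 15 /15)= -24 /17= -1.41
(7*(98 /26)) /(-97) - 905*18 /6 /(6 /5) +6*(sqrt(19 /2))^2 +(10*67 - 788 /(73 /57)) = -396022993 /184106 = -2151.06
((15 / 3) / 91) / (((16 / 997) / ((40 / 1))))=24925 / 182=136.95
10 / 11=0.91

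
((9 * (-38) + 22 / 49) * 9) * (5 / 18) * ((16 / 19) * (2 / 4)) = -334720 / 931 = -359.53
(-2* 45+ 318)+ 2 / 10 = 1141 / 5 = 228.20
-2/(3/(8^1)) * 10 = -53.33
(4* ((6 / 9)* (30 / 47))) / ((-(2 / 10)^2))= -2000 / 47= -42.55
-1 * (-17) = 17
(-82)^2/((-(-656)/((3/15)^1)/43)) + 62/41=73523/820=89.66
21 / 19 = 1.11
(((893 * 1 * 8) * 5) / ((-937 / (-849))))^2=919683258638400 / 877969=1047512222.68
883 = 883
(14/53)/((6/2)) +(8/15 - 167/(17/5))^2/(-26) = -625149101/6892650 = -90.70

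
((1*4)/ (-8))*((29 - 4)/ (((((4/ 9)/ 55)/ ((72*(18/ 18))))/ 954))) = -106251750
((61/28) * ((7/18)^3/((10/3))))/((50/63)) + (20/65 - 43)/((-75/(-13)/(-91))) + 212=382513723/432000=885.45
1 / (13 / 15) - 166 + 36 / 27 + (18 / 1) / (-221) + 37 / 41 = -4422452 / 27183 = -162.69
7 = 7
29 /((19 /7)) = 203 /19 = 10.68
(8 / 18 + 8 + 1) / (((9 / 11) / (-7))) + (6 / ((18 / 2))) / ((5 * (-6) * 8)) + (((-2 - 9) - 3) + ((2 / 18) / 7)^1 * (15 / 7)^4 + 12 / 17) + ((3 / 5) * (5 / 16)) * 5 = -171865733777 / 1851459120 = -92.83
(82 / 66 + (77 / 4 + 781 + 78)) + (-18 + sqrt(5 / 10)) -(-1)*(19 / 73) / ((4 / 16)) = sqrt(2) / 2 + 8311373 / 9636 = 863.24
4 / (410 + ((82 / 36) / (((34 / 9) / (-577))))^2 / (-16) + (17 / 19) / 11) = -61850624 / 110626665953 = -0.00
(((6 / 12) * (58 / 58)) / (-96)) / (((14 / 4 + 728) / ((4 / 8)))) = -1 / 280896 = -0.00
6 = 6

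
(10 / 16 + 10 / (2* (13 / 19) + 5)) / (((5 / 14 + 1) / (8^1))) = 29750 / 2299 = 12.94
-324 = -324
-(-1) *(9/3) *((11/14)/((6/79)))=31.04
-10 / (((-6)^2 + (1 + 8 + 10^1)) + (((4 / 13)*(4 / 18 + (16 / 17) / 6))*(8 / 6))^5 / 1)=-75644993382184946070 / 416048151841971565753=-0.18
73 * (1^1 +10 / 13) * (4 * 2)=13432 / 13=1033.23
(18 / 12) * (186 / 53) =279 / 53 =5.26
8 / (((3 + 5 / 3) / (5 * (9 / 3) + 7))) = 264 / 7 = 37.71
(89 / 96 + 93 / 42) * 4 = 2111 / 168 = 12.57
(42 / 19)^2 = 1764 / 361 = 4.89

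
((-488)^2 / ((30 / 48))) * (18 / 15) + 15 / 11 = 125740407 / 275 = 457237.84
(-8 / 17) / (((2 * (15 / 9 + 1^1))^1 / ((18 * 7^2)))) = -1323 / 17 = -77.82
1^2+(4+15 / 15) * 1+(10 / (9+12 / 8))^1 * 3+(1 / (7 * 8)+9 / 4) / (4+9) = 6575 / 728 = 9.03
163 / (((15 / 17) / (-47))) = -130237 / 15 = -8682.47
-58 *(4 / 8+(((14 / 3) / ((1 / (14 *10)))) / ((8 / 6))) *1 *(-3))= 85231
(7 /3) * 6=14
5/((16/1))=5/16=0.31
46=46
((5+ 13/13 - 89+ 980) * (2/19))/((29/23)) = 41262/551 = 74.89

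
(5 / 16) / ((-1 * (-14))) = 5 / 224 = 0.02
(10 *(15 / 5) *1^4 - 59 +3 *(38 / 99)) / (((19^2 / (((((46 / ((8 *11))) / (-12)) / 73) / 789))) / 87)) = 612973 / 120762938736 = 0.00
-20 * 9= -180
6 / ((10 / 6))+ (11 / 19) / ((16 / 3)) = 5637 / 1520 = 3.71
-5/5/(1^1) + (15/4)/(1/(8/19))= 11/19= 0.58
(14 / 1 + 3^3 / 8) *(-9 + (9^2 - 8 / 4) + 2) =1251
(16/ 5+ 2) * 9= 234/ 5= 46.80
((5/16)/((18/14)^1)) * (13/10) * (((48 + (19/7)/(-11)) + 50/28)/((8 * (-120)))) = -33059/2027520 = -0.02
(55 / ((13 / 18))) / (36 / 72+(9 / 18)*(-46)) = -44 / 13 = -3.38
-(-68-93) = 161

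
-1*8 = -8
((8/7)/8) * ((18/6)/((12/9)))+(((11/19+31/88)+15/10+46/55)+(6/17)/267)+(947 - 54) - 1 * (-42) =83103501517/88540760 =938.59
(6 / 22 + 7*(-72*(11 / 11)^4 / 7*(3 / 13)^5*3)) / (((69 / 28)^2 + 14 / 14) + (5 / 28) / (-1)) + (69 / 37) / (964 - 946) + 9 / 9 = 5501808868703 / 4900700019930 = 1.12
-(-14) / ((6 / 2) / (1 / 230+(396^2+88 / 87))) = 21965359409 / 30015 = 731812.74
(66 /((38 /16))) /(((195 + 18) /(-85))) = -14960 /1349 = -11.09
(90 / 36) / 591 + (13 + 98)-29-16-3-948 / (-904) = 4277645 / 66783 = 64.05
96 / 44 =24 / 11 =2.18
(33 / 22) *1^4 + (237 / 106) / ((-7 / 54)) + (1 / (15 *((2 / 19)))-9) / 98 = -2467153 / 155820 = -15.83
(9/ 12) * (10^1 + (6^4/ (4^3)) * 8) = 129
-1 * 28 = -28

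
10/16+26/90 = 329/360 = 0.91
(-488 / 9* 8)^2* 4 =60964864 / 81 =752652.64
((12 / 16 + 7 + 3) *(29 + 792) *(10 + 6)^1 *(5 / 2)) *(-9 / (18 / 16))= -2824240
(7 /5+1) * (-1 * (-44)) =528 /5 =105.60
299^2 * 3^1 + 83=268286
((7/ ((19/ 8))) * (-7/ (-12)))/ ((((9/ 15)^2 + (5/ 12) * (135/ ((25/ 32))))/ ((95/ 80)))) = 1225/ 43416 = 0.03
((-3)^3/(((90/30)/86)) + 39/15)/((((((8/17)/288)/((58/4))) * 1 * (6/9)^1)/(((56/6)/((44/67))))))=-8026235721/55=-145931558.56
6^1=6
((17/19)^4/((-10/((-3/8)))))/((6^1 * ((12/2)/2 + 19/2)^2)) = 83521/3258025000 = 0.00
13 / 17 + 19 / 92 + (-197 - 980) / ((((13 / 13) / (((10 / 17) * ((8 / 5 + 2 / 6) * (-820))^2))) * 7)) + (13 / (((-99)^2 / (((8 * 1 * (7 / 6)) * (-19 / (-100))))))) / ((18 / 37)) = -18004440625928907523 / 72428409900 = -248582574.86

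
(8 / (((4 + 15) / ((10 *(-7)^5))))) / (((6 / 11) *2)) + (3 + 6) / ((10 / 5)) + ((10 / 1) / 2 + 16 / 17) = -125696125 / 1938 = -64858.68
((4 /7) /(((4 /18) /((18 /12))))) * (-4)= -108 /7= -15.43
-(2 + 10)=-12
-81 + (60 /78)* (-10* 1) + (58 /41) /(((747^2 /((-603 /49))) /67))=-143621075083 /1619280117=-88.69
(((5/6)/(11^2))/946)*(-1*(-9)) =15/228932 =0.00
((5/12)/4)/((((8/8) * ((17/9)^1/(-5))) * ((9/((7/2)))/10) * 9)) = -875/7344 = -0.12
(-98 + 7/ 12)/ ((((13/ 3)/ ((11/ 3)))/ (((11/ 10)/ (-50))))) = 141449/ 78000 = 1.81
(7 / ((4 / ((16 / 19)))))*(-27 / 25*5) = -756 / 95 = -7.96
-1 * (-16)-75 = -59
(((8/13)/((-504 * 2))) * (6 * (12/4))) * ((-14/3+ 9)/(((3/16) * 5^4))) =-16/39375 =-0.00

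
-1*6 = -6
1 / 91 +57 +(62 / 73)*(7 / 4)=777195 / 13286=58.50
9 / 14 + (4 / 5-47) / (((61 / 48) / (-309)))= 47969433 / 4270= 11234.06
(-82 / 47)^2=6724 / 2209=3.04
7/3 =2.33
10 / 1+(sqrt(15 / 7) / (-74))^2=383335 / 38332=10.00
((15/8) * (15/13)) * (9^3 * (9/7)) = 1476225/728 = 2027.78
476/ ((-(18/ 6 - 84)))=476/ 81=5.88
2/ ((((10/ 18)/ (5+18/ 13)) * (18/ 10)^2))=830/ 117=7.09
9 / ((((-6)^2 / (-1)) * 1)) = -1 / 4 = -0.25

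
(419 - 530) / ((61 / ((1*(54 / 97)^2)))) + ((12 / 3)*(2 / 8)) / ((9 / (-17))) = -12670217 / 5165541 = -2.45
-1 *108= -108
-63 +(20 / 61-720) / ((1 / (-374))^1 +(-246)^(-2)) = 496678435947 / 1834331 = 270768.16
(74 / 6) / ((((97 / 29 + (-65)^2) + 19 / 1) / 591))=5713 / 3329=1.72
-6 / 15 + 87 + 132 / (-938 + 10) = 86.46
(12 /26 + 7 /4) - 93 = -4721 /52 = -90.79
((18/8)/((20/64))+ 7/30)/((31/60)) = 446/31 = 14.39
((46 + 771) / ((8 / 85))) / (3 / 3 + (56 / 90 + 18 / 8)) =183825 / 82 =2241.77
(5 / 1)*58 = 290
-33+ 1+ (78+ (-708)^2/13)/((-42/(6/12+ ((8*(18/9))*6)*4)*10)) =-9204791/260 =-35403.04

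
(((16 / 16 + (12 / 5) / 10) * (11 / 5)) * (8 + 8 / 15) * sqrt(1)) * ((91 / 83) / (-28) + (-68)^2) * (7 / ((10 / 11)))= 128987407472 / 155625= 828834.75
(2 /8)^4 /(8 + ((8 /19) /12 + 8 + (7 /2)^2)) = 57 /412736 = 0.00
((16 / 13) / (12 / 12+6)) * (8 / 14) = 64 / 637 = 0.10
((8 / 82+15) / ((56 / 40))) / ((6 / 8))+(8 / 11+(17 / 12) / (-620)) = 118251657 / 7829360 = 15.10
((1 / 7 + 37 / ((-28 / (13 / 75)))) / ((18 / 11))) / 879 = -1991 / 33226200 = -0.00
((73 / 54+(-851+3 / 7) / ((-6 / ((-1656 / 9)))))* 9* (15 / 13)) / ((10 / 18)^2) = -798604353 / 910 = -877587.20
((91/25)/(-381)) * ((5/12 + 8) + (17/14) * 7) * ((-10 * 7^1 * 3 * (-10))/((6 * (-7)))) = 18473/2286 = 8.08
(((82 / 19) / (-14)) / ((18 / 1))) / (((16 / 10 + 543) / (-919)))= 0.03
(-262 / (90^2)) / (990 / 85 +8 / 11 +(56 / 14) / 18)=-24497 / 9540000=-0.00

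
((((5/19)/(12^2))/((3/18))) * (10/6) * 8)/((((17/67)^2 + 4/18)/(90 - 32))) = 6509050/220001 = 29.59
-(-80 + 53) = 27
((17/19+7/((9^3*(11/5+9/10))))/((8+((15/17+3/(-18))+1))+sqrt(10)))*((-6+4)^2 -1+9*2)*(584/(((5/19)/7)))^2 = 28871211907853762944/55119023775 -990536029129190656*sqrt(10)/18373007925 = 353311083.99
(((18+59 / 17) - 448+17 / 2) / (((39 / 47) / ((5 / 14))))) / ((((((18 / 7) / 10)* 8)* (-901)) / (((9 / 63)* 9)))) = 16700275 / 133809312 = 0.12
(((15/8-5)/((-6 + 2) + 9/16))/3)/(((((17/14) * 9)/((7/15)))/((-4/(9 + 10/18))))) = -392/72369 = -0.01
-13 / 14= -0.93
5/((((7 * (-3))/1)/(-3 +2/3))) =5/9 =0.56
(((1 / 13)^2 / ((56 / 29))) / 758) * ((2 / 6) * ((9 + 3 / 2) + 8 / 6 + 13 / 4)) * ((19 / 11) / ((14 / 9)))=99731 / 4419006592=0.00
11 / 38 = 0.29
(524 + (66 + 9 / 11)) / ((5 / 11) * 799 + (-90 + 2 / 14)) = 45493 / 21046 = 2.16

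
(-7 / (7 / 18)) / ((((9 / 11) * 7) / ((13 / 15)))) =-286 / 105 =-2.72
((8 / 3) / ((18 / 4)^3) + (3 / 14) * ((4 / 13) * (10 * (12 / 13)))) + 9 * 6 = 141360286 / 2587221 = 54.64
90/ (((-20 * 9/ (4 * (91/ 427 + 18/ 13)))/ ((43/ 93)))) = -108962/ 73749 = -1.48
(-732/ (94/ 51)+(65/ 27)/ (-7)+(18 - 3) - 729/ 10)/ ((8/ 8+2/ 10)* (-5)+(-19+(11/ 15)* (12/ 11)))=18.82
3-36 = -33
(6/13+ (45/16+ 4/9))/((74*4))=6961/554112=0.01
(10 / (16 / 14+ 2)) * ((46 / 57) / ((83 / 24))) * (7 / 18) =45080 / 156123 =0.29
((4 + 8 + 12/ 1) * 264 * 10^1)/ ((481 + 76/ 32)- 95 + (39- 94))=168960/ 889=190.06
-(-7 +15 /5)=4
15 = 15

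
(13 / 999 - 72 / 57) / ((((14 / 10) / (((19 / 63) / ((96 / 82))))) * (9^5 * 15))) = -972889 / 3746097848304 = -0.00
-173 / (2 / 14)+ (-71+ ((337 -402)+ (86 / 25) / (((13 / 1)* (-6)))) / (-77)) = -96182732 / 75075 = -1281.16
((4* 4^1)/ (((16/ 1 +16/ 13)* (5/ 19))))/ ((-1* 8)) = -247/ 560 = -0.44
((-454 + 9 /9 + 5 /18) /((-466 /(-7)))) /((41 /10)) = -285215 /171954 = -1.66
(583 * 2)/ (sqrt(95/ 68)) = 2332 * sqrt(1615)/ 95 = 986.49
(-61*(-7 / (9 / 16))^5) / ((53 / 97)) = 104277757394944 / 3129597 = 33319867.51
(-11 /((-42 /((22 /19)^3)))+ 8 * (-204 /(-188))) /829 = 61520420 /5612191557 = 0.01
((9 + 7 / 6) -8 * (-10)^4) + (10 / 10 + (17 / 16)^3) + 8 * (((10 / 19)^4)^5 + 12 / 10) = -184711506098789563144349655509446001 / 2309527969231623671399768125440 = -79978.03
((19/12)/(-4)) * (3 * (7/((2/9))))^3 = -42758037/128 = -334047.16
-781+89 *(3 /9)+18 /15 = -11252 /15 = -750.13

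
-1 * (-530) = 530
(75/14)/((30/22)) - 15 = -155/14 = -11.07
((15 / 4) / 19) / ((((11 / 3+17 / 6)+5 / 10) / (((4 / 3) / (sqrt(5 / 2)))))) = sqrt(10) / 133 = 0.02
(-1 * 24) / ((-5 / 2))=48 / 5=9.60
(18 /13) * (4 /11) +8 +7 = 2217 /143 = 15.50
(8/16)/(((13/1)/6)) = 3/13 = 0.23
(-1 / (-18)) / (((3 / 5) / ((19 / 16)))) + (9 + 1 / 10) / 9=4843 / 4320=1.12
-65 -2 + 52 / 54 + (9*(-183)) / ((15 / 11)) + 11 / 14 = -2406067 / 1890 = -1273.05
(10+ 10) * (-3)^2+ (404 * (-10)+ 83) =-3777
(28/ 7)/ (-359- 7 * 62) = -4/ 793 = -0.01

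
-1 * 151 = -151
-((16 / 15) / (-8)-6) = 92 / 15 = 6.13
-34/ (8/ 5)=-85/ 4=-21.25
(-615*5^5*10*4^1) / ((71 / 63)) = -4843125000 / 71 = -68213028.17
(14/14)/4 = 0.25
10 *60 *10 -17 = 5983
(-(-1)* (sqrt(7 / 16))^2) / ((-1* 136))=-7 / 2176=-0.00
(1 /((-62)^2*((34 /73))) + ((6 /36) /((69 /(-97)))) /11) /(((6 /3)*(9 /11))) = -6172535 /486973296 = -0.01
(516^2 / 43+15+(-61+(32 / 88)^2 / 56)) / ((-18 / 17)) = -5804.56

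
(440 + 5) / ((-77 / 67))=-29815 / 77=-387.21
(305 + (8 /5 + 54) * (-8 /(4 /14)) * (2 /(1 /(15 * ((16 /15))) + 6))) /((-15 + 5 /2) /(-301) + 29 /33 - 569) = 2009704158 /5473453435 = 0.37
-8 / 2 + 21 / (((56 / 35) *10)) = -43 / 16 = -2.69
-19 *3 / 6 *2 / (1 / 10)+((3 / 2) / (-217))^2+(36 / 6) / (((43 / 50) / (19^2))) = 18860086667 / 8099308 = 2328.60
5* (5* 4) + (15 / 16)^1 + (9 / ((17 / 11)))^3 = 23459279 / 78608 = 298.43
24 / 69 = 8 / 23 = 0.35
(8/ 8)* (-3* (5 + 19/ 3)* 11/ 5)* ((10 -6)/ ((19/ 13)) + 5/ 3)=-93874/ 285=-329.38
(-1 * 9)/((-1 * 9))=1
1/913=0.00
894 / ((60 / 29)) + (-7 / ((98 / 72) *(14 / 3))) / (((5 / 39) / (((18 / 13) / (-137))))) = 5802541 / 13426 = 432.19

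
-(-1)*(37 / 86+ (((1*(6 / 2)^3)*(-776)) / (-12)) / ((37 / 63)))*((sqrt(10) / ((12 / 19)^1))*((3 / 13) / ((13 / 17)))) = 3055966631*sqrt(10) / 2151032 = 4492.64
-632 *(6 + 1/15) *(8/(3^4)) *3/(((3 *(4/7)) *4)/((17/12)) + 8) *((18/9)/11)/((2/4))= -27375712/850905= -32.17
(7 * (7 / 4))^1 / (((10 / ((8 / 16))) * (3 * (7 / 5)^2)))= 5 / 48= 0.10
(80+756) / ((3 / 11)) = 9196 / 3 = 3065.33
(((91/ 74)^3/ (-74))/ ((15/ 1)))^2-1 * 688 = -139195345215675272759/ 202318816545849600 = -688.00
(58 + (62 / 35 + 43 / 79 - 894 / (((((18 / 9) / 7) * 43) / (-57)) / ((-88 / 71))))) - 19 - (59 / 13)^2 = -7304511103619 / 1426621105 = -5120.15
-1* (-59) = 59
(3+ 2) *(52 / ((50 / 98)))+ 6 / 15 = 510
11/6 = 1.83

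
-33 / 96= -11 / 32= -0.34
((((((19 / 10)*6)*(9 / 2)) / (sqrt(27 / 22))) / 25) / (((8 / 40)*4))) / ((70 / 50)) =57*sqrt(66) / 280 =1.65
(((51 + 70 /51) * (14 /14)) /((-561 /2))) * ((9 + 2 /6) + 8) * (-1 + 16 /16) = 0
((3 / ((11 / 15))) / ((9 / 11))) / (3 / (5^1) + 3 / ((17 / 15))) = 425 / 276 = 1.54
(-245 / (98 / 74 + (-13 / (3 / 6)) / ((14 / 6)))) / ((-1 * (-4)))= 63455 / 10172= 6.24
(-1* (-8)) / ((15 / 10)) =16 / 3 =5.33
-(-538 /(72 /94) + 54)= 11671 /18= 648.39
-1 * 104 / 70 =-52 / 35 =-1.49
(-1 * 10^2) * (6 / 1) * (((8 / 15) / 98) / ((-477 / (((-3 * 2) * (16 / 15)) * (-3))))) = 1024 / 7791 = 0.13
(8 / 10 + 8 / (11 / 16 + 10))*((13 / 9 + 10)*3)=136372 / 2565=53.17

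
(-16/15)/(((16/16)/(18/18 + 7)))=-128/15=-8.53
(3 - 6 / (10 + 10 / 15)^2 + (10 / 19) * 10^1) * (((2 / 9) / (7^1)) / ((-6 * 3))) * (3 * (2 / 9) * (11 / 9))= -878581 / 74462976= -0.01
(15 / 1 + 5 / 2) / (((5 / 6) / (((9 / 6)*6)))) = 189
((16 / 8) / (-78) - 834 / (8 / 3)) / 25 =-48793 / 3900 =-12.51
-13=-13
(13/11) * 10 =130/11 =11.82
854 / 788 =427 / 394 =1.08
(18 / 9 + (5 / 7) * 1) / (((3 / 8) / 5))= 36.19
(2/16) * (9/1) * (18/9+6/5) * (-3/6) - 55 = -284/5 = -56.80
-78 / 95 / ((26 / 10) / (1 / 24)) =-1 / 76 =-0.01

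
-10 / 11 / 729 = -10 / 8019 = -0.00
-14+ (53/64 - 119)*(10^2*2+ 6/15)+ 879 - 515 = -3733063/160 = -23331.64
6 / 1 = 6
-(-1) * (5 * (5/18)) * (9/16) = 25/32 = 0.78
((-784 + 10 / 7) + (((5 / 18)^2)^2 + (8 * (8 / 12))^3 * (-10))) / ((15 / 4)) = -1689821513 / 2755620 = -613.23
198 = 198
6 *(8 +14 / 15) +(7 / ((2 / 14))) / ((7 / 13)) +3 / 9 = 144.93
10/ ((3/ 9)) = 30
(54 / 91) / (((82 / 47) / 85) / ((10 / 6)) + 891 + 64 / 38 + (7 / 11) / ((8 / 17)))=1803502800 / 2717225473417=0.00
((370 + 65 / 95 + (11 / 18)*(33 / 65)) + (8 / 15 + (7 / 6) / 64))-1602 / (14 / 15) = -4464579677 / 3319680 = -1344.88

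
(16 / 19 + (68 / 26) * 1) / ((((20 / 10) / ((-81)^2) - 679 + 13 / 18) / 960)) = -10757940480 / 2198388179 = -4.89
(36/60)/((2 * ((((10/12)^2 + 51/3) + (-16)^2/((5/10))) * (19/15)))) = 162/362311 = 0.00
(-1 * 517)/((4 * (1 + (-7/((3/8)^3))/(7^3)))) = -683991/3244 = -210.85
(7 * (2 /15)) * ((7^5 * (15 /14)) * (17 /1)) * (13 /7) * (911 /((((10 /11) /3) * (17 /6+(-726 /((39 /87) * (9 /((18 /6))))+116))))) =-622130305797 /164195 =-3788972.29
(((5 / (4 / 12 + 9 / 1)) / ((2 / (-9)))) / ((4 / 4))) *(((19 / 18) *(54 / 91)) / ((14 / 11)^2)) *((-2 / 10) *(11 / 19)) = 107811 / 998816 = 0.11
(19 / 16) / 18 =19 / 288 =0.07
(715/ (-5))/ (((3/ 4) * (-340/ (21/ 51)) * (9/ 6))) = 2002/ 13005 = 0.15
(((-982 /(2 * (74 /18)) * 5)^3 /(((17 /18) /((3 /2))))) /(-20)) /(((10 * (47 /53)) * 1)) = 617421349682145 /323773976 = 1906951.75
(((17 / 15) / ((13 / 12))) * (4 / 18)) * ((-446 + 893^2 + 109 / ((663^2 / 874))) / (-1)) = -2802703255784 / 15126345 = -185286.22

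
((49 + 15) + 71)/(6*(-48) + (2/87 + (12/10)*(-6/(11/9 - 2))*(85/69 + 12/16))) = -9454725/18883567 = -0.50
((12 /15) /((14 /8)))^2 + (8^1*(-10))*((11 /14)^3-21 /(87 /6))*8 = 153349968 /248675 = 616.67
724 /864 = 181 /216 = 0.84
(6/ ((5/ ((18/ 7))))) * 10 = 30.86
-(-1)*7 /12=7 /12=0.58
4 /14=2 /7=0.29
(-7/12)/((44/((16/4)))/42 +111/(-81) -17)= 441/13690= 0.03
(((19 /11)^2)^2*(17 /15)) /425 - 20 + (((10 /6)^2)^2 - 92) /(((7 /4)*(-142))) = -1446769538251 /73675342125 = -19.64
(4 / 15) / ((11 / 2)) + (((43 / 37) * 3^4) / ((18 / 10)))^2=617808077 / 225885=2735.06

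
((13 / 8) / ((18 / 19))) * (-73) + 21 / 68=-305771 / 2448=-124.91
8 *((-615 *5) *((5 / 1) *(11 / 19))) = -1353000 / 19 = -71210.53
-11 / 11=-1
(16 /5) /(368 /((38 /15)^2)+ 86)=0.02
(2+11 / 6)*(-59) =-1357 / 6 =-226.17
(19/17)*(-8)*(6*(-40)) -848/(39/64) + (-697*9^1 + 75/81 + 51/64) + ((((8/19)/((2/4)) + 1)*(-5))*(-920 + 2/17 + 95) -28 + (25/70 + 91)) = 108894764369/50791104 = 2143.97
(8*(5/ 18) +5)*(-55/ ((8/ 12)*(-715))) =5/ 6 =0.83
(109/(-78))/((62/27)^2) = -26487/99944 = -0.27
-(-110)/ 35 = 22/ 7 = 3.14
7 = 7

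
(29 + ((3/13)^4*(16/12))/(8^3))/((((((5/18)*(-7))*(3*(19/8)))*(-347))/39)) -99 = -400565071989/4055749880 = -98.76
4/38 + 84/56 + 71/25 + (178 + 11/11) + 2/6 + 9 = 549419/2850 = 192.78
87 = 87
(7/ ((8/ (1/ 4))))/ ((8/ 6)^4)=0.07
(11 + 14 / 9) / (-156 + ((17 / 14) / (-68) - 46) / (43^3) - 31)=-503120296 / 7493398929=-0.07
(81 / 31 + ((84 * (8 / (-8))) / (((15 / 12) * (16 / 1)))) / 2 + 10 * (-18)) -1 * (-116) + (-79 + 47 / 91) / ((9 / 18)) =-6219011 / 28210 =-220.45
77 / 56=11 / 8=1.38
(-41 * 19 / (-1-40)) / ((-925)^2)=19 / 855625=0.00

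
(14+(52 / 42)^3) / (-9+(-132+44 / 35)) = -736150 / 6470793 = -0.11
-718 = -718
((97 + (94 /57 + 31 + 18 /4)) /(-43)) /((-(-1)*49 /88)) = -672892 /120099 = -5.60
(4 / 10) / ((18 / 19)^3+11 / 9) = 123462 / 639685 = 0.19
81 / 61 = 1.33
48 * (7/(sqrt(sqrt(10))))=168 * 10^(3/4)/5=188.95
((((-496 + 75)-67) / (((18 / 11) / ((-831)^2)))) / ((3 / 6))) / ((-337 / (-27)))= -11120794344 / 337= -32999389.74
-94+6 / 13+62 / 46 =-92.19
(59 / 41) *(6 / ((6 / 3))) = 177 / 41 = 4.32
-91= -91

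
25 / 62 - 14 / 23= -293 / 1426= -0.21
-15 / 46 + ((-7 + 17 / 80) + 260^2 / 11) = 124240021 / 20240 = 6138.34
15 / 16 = 0.94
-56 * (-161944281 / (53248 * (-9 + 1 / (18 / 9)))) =-1133609967 / 56576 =-20036.94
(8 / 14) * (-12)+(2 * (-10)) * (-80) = 11152 / 7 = 1593.14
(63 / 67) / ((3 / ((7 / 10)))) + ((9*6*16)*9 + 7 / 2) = 2606206 / 335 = 7779.72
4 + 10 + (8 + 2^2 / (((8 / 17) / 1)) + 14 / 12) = 95 / 3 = 31.67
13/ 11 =1.18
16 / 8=2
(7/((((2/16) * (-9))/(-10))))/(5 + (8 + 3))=35/9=3.89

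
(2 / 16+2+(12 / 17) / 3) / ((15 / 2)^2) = 107 / 2550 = 0.04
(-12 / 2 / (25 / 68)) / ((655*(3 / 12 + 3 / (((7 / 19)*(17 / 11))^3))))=-2750179488 / 1821507627125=-0.00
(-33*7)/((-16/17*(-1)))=-3927/16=-245.44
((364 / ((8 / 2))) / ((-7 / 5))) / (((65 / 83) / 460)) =-38180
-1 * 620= -620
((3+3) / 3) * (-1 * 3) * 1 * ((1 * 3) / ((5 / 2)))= -36 / 5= -7.20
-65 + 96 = 31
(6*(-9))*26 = -1404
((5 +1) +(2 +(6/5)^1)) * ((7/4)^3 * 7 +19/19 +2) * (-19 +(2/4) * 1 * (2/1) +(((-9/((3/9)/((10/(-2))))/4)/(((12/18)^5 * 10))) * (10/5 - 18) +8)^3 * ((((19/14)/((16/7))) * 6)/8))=-10788379931.44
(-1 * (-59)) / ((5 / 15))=177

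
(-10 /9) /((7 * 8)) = -5 /252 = -0.02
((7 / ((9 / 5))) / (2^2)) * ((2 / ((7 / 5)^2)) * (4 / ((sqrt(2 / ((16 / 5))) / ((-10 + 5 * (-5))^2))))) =17500 * sqrt(10) / 9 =6148.87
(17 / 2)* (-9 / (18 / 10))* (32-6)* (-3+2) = 1105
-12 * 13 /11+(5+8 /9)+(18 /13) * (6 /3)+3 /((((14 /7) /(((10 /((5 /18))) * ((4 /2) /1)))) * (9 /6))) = 85555 /1287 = 66.48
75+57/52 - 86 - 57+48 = -983/52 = -18.90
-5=-5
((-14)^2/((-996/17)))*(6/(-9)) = 1666/747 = 2.23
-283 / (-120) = 283 / 120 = 2.36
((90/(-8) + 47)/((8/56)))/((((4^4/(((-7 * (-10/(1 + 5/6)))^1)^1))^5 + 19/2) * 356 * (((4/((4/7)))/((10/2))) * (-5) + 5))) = -12775578440625/492841960667074352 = -0.00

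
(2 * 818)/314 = 818/157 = 5.21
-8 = -8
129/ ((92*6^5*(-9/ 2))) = -43/ 1073088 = -0.00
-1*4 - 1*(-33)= 29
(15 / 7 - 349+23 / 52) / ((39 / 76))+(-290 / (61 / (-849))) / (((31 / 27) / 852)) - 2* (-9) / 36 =40192703510969 / 13422318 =2994468.13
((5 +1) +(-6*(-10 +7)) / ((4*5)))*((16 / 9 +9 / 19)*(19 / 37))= 1771 / 222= 7.98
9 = 9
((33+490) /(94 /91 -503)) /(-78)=3661 /274074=0.01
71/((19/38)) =142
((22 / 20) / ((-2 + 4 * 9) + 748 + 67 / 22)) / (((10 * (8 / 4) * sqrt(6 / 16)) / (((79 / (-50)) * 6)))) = -0.00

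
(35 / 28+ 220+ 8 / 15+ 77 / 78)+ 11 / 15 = 58111 / 260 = 223.50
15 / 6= 5 / 2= 2.50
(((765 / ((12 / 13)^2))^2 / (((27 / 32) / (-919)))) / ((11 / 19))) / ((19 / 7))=-1327470296425 / 2376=-558699619.71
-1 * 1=-1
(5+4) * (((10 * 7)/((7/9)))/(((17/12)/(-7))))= -68040/17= -4002.35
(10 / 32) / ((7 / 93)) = 465 / 112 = 4.15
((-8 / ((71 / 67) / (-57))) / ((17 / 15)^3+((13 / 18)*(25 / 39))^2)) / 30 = 371206800 / 43219759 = 8.59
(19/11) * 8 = 152/11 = 13.82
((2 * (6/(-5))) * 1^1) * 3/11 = -36/55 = -0.65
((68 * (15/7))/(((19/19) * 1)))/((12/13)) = 1105/7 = 157.86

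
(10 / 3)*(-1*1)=-10 / 3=-3.33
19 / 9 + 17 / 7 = 286 / 63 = 4.54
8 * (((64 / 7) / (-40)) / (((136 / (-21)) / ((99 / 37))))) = 2376 / 3145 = 0.76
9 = 9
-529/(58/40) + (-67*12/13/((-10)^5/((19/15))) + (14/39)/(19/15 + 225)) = -29175482976851/79971125000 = -364.83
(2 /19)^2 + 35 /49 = 1833 /2527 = 0.73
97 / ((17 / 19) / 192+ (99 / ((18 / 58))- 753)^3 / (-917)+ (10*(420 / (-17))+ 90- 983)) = 788037312 / 714965403683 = 0.00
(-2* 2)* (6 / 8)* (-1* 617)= 1851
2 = 2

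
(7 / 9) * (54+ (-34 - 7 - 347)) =-2338 / 9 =-259.78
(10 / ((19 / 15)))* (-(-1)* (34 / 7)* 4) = 20400 / 133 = 153.38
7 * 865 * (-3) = -18165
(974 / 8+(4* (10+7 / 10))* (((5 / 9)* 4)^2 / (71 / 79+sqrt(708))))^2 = 18561130269931408480* sqrt(177) / 127806641105299209+30307494572474101779961 / 2044906257684787344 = 16753.11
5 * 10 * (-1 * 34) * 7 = -11900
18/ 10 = 9/ 5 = 1.80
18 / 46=9 / 23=0.39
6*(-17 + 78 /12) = -63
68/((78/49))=42.72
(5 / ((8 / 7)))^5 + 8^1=52784019 / 32768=1610.84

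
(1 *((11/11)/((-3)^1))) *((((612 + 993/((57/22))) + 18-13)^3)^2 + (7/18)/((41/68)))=-333859995504713684.09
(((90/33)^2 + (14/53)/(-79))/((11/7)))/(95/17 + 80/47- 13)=-10533313679/12711778057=-0.83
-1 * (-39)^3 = 59319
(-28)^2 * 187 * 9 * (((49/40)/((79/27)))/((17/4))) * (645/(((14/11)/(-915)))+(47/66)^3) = -2880789968625093/47795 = -60273877364.27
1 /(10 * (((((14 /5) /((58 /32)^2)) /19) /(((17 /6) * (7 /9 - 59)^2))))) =4661665523 /217728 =21410.50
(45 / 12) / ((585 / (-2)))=-1 / 78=-0.01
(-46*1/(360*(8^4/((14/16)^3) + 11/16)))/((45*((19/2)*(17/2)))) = -126224/21949582935375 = -0.00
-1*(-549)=549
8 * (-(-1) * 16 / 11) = 128 / 11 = 11.64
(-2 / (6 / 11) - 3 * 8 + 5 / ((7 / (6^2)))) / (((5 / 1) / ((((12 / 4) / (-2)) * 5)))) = 41 / 14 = 2.93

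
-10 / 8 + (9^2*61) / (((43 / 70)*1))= 1383265 / 172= 8042.24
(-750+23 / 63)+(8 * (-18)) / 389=-18380375 / 24507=-750.01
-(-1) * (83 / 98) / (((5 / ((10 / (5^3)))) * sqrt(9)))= 83 / 18375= 0.00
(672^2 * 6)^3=19891584979188056064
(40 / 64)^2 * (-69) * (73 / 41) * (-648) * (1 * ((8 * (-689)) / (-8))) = 7027748325 / 328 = 21426061.97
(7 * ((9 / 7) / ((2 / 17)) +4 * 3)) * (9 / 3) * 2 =963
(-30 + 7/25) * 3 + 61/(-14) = -32731/350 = -93.52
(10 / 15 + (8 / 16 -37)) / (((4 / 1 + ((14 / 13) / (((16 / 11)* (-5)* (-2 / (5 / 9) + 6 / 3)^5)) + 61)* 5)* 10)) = -36634624 / 3159819219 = -0.01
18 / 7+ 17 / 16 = 407 / 112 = 3.63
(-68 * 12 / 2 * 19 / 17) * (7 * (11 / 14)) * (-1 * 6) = 15048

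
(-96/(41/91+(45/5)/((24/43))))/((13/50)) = -268800/12067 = -22.28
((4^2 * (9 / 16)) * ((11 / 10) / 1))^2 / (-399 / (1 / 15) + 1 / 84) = -205821 / 12568475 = -0.02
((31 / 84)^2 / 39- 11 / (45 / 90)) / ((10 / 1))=-6053087 / 2751840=-2.20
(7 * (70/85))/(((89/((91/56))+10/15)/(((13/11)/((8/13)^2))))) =0.32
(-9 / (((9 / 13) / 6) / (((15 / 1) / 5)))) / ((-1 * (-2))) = -117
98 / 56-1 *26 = -97 / 4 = -24.25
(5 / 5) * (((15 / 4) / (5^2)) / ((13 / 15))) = 0.17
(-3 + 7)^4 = 256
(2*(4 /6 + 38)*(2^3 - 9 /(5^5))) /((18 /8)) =23191648 /84375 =274.86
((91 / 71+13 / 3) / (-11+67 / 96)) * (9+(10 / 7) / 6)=-322816 / 64113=-5.04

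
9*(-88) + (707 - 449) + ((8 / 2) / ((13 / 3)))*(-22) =-7206 / 13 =-554.31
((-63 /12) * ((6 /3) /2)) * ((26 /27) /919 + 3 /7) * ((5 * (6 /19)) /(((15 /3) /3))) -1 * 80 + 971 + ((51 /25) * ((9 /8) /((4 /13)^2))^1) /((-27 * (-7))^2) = 65707387066253 /73922889600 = 888.86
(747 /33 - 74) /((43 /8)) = -4520 /473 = -9.56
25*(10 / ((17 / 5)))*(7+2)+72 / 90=56318 / 85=662.56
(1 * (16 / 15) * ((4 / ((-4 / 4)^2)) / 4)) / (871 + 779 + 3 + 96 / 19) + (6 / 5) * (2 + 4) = 3402628 / 472545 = 7.20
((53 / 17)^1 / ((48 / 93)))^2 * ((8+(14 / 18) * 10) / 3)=191660879 / 998784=191.89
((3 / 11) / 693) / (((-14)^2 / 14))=0.00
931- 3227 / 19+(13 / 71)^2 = 72906153 / 95779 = 761.19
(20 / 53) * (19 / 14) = 190 / 371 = 0.51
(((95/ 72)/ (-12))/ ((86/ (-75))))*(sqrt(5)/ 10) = 475*sqrt(5)/ 49536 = 0.02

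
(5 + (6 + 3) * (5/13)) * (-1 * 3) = -330/13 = -25.38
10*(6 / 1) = 60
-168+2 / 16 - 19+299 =897 / 8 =112.12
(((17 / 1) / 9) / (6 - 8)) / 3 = -17 / 54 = -0.31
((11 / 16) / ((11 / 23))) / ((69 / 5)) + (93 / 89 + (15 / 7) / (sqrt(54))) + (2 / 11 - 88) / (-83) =5 * sqrt(6) / 42 + 8608669 / 3900336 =2.50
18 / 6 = 3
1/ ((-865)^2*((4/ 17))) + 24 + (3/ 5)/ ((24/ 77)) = 155181899/ 5985800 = 25.93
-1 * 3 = -3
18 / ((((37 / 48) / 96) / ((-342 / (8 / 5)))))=-17729280 / 37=-479169.73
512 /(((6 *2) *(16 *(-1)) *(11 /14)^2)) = -1568 /363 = -4.32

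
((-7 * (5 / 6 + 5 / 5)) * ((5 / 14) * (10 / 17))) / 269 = -275 / 27438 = -0.01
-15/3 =-5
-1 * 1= -1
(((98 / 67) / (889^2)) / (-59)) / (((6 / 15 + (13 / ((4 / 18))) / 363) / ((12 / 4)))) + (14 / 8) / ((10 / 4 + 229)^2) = 301485155621 / 9280385408595287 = 0.00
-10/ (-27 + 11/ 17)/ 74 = 85/ 16576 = 0.01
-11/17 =-0.65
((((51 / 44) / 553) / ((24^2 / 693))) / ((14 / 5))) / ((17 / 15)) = 225 / 283136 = 0.00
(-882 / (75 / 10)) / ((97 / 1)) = -588 / 485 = -1.21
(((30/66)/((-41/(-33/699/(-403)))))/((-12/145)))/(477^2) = 725/10511454820932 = 0.00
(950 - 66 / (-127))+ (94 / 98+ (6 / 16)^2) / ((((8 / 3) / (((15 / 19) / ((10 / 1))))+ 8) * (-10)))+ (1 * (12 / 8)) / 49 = 1423447713473 / 1497502720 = 950.55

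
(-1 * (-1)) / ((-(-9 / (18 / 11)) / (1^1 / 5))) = 2 / 55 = 0.04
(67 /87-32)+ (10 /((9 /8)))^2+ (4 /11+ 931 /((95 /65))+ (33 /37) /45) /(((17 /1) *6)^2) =132190499761 /2762964270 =47.84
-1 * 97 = -97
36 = 36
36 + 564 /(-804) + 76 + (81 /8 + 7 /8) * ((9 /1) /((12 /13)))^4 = 1706915009 /17152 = 99516.97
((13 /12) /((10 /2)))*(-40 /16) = -13 /24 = -0.54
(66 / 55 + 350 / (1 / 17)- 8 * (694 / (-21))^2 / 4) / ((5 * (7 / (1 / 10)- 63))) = 8306036 / 77175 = 107.63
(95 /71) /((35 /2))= 38 /497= 0.08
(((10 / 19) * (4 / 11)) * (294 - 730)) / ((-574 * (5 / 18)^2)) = 565056 / 299915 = 1.88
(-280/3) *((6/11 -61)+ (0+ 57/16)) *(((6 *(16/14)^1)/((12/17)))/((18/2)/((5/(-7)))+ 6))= -8511050/1089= -7815.47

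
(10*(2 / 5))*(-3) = -12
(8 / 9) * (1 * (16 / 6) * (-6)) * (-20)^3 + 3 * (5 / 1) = 1024135 / 9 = 113792.78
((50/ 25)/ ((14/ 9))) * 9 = 81/ 7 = 11.57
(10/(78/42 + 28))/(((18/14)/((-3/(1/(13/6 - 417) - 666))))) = 6419/5470344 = 0.00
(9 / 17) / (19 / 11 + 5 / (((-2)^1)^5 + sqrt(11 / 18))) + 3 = 16335* sqrt(22) / 93510047 + 312043722 / 93510047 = 3.34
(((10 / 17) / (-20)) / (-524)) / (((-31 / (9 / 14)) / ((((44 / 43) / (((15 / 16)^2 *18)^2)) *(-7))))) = 45056 / 1352564274375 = 0.00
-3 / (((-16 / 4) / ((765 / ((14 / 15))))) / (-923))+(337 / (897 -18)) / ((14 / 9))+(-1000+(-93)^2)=-9184353739 / 16408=-559748.52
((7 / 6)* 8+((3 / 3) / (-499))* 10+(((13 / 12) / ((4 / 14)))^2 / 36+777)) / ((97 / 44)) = 89543557961 / 250921152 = 356.86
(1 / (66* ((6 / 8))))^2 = 0.00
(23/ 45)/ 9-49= -48.94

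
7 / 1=7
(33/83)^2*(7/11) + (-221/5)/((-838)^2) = 2431752991/24188794580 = 0.10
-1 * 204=-204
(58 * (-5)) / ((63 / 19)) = -87.46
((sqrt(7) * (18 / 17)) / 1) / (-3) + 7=7 -6 * sqrt(7) / 17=6.07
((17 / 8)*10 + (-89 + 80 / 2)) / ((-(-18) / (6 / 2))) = -37 / 8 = -4.62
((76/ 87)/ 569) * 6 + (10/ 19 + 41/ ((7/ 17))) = 219698029/ 2194633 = 100.11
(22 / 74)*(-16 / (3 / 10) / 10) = -176 / 111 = -1.59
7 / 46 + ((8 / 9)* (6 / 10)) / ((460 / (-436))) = -53 / 150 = -0.35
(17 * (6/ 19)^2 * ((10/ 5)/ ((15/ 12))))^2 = 23970816/ 3258025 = 7.36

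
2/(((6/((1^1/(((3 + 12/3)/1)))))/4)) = 4/21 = 0.19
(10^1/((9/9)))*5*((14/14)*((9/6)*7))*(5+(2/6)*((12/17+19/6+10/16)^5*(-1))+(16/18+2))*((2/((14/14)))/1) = -3594156021008122325/5652893712384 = -635808.17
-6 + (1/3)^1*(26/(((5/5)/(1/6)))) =-41/9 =-4.56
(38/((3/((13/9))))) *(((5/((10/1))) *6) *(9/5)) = 494/5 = 98.80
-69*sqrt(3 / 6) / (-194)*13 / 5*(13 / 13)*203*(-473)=-86129043*sqrt(2) / 1940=-62786.01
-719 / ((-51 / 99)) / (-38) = -23727 / 646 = -36.73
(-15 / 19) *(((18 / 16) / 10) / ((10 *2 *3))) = -9 / 6080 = -0.00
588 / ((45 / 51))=3332 / 5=666.40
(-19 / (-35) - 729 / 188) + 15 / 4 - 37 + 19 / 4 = -209473 / 6580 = -31.83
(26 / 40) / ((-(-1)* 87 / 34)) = 221 / 870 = 0.25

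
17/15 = 1.13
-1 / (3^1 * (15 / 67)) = -67 / 45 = -1.49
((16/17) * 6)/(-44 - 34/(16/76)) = -64/2329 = -0.03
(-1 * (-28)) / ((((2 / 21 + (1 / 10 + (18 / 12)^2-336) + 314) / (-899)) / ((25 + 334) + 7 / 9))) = 11410971040 / 24639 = 463126.39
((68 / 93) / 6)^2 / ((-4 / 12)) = -1156 / 25947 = -0.04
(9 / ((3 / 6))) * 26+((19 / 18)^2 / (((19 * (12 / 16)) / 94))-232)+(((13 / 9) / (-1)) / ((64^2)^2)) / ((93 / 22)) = 15377610308345 / 63191384064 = 243.35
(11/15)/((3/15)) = 11/3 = 3.67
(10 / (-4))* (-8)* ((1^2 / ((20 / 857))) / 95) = 857 / 95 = 9.02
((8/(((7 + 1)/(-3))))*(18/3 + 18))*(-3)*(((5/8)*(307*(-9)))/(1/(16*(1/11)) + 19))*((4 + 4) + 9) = -2254608/7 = -322086.86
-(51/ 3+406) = -423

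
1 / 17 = 0.06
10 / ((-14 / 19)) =-95 / 7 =-13.57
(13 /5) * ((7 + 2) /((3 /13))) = 507 /5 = 101.40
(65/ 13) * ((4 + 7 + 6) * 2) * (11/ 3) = 1870/ 3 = 623.33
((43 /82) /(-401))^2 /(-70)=-1849 /75685814680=-0.00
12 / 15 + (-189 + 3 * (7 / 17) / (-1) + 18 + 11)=-13637 / 85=-160.44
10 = 10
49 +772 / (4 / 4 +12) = 1409 / 13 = 108.38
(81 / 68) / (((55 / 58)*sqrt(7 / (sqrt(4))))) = 2349*sqrt(14) / 13090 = 0.67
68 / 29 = 2.34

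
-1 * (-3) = 3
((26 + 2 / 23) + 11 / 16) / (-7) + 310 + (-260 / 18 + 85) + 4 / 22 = 96121721 / 255024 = 376.91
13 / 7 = 1.86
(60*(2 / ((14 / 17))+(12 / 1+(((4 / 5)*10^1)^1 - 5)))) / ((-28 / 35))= -9150 / 7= -1307.14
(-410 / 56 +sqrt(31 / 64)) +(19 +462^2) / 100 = sqrt(31) / 8 +372279 / 175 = 2128.00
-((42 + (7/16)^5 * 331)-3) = -46457581/1048576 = -44.31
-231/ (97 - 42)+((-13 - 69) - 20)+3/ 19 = -10074/ 95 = -106.04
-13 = -13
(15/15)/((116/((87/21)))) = 1/28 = 0.04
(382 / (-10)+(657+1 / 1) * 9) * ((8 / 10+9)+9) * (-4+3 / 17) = -35950018 / 85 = -422941.39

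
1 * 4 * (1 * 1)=4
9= 9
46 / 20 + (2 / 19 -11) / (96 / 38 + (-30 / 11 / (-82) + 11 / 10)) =-0.68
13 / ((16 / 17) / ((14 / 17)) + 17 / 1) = 91 / 127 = 0.72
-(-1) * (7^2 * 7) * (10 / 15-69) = -23438.33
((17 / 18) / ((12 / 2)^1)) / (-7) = -17 / 756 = -0.02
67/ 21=3.19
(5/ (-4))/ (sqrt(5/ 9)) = -3 * sqrt(5)/ 4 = -1.68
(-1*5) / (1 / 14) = -70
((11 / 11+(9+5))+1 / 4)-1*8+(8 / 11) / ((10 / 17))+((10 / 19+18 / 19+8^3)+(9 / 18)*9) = 2200603 / 4180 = 526.46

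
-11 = -11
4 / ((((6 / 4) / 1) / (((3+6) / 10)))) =2.40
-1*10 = -10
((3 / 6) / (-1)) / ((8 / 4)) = -1 / 4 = -0.25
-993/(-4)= 993/4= 248.25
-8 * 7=-56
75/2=37.50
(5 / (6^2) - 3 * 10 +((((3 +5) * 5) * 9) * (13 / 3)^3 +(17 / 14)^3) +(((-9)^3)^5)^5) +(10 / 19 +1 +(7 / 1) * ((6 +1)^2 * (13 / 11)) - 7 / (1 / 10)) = -1909682245923346606179817799396263967889290194629941099320016961326229933831433 / 5161464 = -369988485035126972924700800000000000000000000000000000000000000000000000.00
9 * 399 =3591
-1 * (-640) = 640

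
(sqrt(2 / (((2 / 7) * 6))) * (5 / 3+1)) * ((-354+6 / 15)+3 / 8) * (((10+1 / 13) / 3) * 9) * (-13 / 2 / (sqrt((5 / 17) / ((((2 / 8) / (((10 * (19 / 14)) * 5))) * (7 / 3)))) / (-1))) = -34178.75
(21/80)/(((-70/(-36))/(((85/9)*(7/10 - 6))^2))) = 811801/2400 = 338.25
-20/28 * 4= -20/7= -2.86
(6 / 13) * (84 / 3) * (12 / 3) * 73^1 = 49056 / 13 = 3773.54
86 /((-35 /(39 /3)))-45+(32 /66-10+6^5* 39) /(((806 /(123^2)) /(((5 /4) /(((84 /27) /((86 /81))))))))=9041772856769 /3723720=2428155.95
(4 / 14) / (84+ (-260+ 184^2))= 1 / 117880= 0.00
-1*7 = -7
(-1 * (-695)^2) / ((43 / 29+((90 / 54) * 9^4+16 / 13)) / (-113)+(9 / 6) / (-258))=4989.94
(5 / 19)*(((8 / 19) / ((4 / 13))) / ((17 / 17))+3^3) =2695 / 361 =7.47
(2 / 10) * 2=2 / 5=0.40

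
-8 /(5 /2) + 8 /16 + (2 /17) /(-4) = -232 /85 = -2.73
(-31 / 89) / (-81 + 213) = -31 / 11748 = -0.00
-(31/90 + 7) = -661/90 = -7.34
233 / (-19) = -233 / 19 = -12.26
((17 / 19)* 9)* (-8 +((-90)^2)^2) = 10038328776 / 19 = 528333093.47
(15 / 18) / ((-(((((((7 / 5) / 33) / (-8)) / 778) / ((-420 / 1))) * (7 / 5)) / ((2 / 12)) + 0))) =-42790000 / 7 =-6112857.14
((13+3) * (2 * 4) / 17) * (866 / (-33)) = -110848 / 561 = -197.59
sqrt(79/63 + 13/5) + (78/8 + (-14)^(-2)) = sqrt(42490)/105 + 478/49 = 11.72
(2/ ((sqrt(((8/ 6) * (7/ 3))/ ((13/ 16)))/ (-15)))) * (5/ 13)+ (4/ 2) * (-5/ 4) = -225 * sqrt(91)/ 364 - 5/ 2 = -8.40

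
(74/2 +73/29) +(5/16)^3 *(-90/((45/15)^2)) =2328883/59392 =39.21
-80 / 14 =-40 / 7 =-5.71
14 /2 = 7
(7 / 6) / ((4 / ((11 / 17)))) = 0.19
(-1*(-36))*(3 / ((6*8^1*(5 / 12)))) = 27 / 5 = 5.40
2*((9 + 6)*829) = 24870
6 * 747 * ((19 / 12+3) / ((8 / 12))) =123255 / 4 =30813.75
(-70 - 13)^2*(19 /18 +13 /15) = 1191797 /90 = 13242.19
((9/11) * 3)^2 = 729/121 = 6.02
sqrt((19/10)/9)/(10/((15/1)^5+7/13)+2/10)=4935941* sqrt(190)/29617596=2.30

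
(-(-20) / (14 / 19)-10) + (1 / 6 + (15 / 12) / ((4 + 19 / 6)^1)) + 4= 19400 / 903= 21.48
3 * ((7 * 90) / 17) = 1890 / 17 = 111.18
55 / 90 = 11 / 18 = 0.61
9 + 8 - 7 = 10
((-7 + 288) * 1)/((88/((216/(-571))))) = -7587/6281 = -1.21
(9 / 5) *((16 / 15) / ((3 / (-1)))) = -16 / 25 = -0.64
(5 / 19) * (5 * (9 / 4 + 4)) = 625 / 76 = 8.22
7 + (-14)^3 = -2737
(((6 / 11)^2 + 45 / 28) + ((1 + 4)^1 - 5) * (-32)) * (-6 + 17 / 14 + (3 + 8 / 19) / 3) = -6.94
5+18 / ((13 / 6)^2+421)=77273 / 15325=5.04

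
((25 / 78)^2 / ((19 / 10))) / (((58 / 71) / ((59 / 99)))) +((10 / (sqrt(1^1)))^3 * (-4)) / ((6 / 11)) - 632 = -2643490798687 / 331876116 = -7965.29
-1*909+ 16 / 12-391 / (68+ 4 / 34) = -352575 / 386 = -913.41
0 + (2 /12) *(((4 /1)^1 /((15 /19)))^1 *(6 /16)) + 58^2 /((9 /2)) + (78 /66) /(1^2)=1483127 /1980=749.05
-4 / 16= -1 / 4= -0.25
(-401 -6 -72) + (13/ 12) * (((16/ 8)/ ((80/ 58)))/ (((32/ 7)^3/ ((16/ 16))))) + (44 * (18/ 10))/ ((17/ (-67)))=-105768187121/ 133693440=-791.12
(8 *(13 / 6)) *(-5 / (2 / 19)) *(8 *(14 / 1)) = -276640 / 3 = -92213.33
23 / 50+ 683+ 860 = 77173 / 50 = 1543.46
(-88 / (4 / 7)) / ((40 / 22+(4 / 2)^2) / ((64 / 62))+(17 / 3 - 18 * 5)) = 726 / 371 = 1.96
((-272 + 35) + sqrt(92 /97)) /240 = -79 /80 + sqrt(2231) /11640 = -0.98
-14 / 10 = -7 / 5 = -1.40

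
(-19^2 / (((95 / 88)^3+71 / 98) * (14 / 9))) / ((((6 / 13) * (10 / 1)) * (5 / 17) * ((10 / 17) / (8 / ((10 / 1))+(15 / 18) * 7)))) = -3094954004912 / 3182866875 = -972.38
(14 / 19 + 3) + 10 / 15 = 251 / 57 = 4.40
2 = 2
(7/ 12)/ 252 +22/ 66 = 145/ 432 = 0.34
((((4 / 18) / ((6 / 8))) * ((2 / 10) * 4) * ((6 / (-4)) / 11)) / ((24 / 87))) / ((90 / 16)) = -464 / 22275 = -0.02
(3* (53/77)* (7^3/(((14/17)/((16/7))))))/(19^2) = 21624/3971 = 5.45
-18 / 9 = -2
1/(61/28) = 0.46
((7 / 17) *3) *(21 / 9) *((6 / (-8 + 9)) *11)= 3234 / 17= 190.24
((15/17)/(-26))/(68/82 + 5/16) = -4920/165529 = -0.03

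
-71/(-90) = 71/90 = 0.79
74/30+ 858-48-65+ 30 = 11662/15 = 777.47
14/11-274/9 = -2888/99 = -29.17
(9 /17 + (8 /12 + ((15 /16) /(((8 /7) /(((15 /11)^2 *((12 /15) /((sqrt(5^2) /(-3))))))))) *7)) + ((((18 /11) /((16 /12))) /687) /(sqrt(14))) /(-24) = -775903 /197472- 3 *sqrt(14) /564256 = -3.93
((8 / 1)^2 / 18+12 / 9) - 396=-3520 / 9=-391.11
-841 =-841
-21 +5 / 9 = -184 / 9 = -20.44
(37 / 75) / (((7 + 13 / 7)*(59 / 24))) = 0.02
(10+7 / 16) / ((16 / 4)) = 167 / 64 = 2.61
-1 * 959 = -959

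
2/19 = 0.11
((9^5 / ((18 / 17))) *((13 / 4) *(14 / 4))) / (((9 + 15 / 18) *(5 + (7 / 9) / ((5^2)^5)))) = 2676234462890625 / 207421878304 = 12902.37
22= 22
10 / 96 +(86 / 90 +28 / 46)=27629 / 16560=1.67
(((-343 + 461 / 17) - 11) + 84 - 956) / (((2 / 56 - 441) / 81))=46224108 / 209899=220.22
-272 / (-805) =272 / 805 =0.34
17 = 17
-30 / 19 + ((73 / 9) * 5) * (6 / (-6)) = -7205 / 171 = -42.13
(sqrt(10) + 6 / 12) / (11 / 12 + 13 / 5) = 30 / 211 + 60*sqrt(10) / 211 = 1.04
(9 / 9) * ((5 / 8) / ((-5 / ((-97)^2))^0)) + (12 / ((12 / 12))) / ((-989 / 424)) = -35759 / 7912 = -4.52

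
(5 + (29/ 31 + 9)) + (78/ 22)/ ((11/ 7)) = 64486/ 3751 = 17.19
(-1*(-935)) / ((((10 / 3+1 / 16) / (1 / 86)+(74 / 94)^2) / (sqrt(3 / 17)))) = 2915880*sqrt(51) / 15515737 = 1.34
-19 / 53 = -0.36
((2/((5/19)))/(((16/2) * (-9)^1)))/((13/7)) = -133/2340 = -0.06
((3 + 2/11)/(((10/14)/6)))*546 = 14593.09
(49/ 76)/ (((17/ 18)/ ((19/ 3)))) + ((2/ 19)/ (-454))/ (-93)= 4.32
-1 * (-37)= 37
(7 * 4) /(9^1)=28 /9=3.11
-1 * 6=-6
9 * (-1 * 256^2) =-589824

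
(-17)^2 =289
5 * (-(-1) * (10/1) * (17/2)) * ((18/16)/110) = 765/176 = 4.35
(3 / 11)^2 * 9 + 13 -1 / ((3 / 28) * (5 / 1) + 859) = 13.67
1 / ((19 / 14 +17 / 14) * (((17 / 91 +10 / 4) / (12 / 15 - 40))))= -124852 / 22005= -5.67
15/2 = 7.50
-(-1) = 1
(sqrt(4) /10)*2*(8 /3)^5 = 65536 /1215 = 53.94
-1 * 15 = -15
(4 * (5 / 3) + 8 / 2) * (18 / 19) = 192 / 19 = 10.11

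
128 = 128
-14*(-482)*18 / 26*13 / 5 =60732 / 5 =12146.40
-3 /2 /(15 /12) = -1.20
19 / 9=2.11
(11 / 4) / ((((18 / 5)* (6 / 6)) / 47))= 2585 / 72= 35.90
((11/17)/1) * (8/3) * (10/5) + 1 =227/51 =4.45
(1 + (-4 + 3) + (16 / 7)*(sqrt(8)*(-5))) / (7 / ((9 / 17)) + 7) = -720*sqrt(2) / 637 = -1.60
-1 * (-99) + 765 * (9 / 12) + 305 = 3911 / 4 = 977.75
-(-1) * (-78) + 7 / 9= -695 / 9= -77.22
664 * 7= 4648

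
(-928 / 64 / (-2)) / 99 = 29 / 396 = 0.07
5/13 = 0.38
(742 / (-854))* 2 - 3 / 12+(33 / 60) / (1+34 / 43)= -1.68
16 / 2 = 8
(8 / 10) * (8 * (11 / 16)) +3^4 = 427 / 5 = 85.40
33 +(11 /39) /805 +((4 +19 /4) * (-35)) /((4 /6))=-107088257 /251160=-426.37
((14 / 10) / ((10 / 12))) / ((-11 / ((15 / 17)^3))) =-5670 / 54043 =-0.10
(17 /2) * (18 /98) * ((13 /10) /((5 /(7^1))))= 1989 /700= 2.84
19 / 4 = 4.75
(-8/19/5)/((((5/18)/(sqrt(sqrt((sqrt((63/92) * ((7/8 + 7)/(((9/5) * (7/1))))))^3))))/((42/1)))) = -1512 * 12872686^(1/8) * 3^(3/4) * 35^(3/8)/10925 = -9.26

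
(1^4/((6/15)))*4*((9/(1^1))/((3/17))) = 510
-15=-15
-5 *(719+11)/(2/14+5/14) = -7300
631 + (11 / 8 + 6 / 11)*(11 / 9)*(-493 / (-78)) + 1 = 279433 / 432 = 646.84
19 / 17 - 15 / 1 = -236 / 17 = -13.88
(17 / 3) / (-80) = -17 / 240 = -0.07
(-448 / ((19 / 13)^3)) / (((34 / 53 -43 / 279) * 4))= -3638548368 / 49432813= -73.61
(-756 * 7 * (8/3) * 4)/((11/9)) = -508032/11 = -46184.73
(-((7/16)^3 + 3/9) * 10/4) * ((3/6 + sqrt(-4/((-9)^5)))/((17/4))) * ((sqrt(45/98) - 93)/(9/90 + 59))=0.19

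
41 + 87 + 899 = 1027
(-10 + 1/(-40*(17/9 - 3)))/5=-3991/2000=-2.00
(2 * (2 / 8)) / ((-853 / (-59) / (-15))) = -885 / 1706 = -0.52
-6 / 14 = -3 / 7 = -0.43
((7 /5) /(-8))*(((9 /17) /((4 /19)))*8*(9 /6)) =-3591 /680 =-5.28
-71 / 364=-0.20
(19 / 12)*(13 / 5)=247 / 60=4.12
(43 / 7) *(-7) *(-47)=2021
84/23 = 3.65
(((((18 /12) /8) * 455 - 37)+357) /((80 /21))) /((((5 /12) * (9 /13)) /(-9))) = -1062243 /320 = -3319.51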